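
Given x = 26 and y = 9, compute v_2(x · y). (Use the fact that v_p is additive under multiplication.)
v_2(234) = 1

v_p(x) = 1 (factor: 26 = 2^1 · 13); v_p(y) = 0 (factor: 9 = 2^0 · 9). Additivity: v_p(xy) = v_p(x) + v_p(y) = 1 + 0 = 1. (Direct check: xy = 234 = 2^1 · (117).)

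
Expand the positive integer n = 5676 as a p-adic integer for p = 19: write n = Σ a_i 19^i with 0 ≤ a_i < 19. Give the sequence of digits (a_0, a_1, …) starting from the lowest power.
(a_0, a_1, …) = (14, 13, 15)

Repeated division by 19 gives the digits low-to-high: 5676 = 14 + 13·19^1 + 15·19^2. Digit sequence: (14, 13, 15).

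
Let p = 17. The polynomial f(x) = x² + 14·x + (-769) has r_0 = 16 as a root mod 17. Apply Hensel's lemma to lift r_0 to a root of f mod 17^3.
r_2 = 2906 (mod 4913)

Hensel: r_{i+1} = r_i − f(r_i)·(f′(r_i))^{-1} mod 17^{i+2}, f′(x) = 2x + 14. Iterate:
  r_0 = 16 (mod 17)
  r_1 = 16 (mod 289)
  r_2 = 2906 (mod 4913)
Final: r = 2906 satisfies f(r) ≡ 0 mod 17^3.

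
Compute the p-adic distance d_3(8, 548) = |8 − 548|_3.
d_3(8, 548) = 1/27

Step 1 — x − y = 8 − 548 = -540. Step 2 — v_3(-540) = 3 (factor: -540 = −(3^3 · 20); the sign does not affect v_p). Step 3 — |x − y|_3 = 3^{-3} = 1/27.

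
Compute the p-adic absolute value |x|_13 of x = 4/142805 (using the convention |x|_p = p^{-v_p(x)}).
|4/142805|_13 = 28561

Step 1 — compute v_13(x) by factoring powers of 13 out of the numerator and denominator: v_13(4/142805) = -4. Step 2 — apply |x|_p = p^{-v_p(x)} = 13^{4} = 28561.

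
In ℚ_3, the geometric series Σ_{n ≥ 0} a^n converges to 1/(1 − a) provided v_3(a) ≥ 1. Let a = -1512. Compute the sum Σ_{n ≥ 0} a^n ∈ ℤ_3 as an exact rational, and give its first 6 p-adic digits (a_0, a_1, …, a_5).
Σ a^n = 1/(1 − a) = 1/1513;  first 6 digits = (1, 0, 0, 1, 2, 2)

v_3(a) = 3 ≥ 1, so the series converges in ℤ_3 to 1/(1 − a) = 1/(1 − (-1512)) = 1/1513. Expand this rational in ℤ_3: compute digits iteratively via d_i = x_i mod 3, x_{i+1} = (x_i − d_i)/3. The first 6 digits are (1, 0, 0, 1, 2, 2).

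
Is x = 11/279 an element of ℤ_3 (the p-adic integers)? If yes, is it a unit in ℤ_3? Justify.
x ∉ ℤ_3 (v_3(x) = -2 < 0)

ℤ_3 = {x ∈ ℚ_3 : v_3(x) ≥ 0} and ℤ_3^× = {x ∈ ℤ_3 : v_3(x) = 0}. Here v_3(11/279) = v_3(num) − v_3(den) = -2; compare against these criteria.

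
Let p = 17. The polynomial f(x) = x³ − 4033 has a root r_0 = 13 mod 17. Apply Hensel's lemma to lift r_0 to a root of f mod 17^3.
r_2 = 3736 (mod 4913)

Hensel: r_{i+1} = r_i − f(r_i)/f′(r_i) mod 17^{i+2}, where f′(x) = 3x². Iterate:
  r_0 = 13 (mod 17)
  r_1 = 268 (mod 289)
  r_2 = 3736 (mod 4913)
Final: r = 3736 with f(r) ≡ 0 mod 17^3.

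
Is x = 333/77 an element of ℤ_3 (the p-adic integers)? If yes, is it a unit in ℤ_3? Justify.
x ∈ ℤ_3 but not a unit; v_3(x) = 2 > 0

ℤ_3 = {x ∈ ℚ_3 : v_3(x) ≥ 0} and ℤ_3^× = {x ∈ ℤ_3 : v_3(x) = 0}. Here v_3(333/77) = v_3(num) − v_3(den) = 2; compare against these criteria.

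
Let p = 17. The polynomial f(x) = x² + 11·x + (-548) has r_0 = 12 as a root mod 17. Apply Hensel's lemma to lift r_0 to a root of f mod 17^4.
r_3 = 573 (mod 83521)

Hensel: r_{i+1} = r_i − f(r_i)·(f′(r_i))^{-1} mod 17^{i+2}, f′(x) = 2x + 11. Iterate:
  r_0 = 12 (mod 17)
  r_1 = 284 (mod 289)
  r_2 = 573 (mod 4913)
  r_3 = 573 (mod 83521)
Final: r = 573 satisfies f(r) ≡ 0 mod 17^4.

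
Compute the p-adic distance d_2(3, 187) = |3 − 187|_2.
d_2(3, 187) = 1/8

Step 1 — x − y = 3 − 187 = -184. Step 2 — v_2(-184) = 3 (factor: -184 = −(2^3 · 23); the sign does not affect v_p). Step 3 — |x − y|_2 = 2^{-3} = 1/8.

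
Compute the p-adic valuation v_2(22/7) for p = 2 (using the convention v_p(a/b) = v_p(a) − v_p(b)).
v_2(22/7) = 1

Factor powers of 2 from the numerator and denominator of the reduced fraction: 22 = 2^1 · 11 and 7 = 2^0 · 7. Apply v_p(a/b) = v_p(a) − v_p(b): v_2(22/7) = 1 − 0 = 1.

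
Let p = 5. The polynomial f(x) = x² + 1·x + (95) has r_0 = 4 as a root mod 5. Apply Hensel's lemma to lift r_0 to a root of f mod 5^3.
r_2 = 119 (mod 125)

Hensel: r_{i+1} = r_i − f(r_i)·(f′(r_i))^{-1} mod 5^{i+2}, f′(x) = 2x + 1. Iterate:
  r_0 = 4 (mod 5)
  r_1 = 19 (mod 25)
  r_2 = 119 (mod 125)
Final: r = 119 satisfies f(r) ≡ 0 mod 5^3.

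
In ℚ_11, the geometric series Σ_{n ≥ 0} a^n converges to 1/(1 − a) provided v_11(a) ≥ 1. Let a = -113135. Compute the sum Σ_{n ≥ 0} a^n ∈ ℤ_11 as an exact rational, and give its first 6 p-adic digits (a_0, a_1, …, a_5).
Σ a^n = 1/(1 − a) = 1/113136;  first 6 digits = (1, 0, 0, 3, 3, 10)

v_11(a) = 3 ≥ 1, so the series converges in ℤ_11 to 1/(1 − a) = 1/(1 − (-113135)) = 1/113136. Expand this rational in ℤ_11: compute digits iteratively via d_i = x_i mod 11, x_{i+1} = (x_i − d_i)/11. The first 6 digits are (1, 0, 0, 3, 3, 10).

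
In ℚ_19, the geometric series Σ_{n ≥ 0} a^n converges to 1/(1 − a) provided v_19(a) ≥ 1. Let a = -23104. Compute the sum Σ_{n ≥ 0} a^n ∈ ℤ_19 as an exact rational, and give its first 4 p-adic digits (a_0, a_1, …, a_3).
Σ a^n = 1/(1 − a) = 1/23105;  first 4 digits = (1, 0, 12, 15)

v_19(a) = 2 ≥ 1, so the series converges in ℤ_19 to 1/(1 − a) = 1/(1 − (-23104)) = 1/23105. Expand this rational in ℤ_19: compute digits iteratively via d_i = x_i mod 19, x_{i+1} = (x_i − d_i)/19. The first 4 digits are (1, 0, 12, 15).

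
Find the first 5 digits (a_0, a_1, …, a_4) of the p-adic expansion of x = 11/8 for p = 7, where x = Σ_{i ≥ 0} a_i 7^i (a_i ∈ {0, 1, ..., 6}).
(a_0, …, a_4) = (4, 4, 2, 4, 2)

v_7(11/8) = 0 (numerator and denominator both coprime to 7), so x ∈ ℤ_7^×. Compute digits iteratively via a_i = x_i mod 7, x_{i+1} = (x_i − a_i)/7, with x_0 = x:
  x_0 = 11/8;  a_0 = 4;  x_1 = (x_0 − 4)/7 = -3/8
  x_1 = -3/8;  a_1 = 4;  x_2 = (x_1 − 4)/7 = -5/8
  x_2 = -5/8;  a_2 = 2;  x_3 = (x_2 − 2)/7 = -3/8
  x_3 = -3/8;  a_3 = 4;  x_4 = (x_3 − 4)/7 = -5/8
  x_4 = -5/8;  a_4 = 2;  x_5 = (x_4 − 2)/7 = -3/8
Digits: (4, 4, 2, 4, 2).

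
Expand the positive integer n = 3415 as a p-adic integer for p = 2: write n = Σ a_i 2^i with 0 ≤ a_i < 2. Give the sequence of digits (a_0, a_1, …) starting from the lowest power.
(a_0, a_1, …) = (1, 1, 1, 0, 1, 0, 1, 0, 1, 0, 1, 1)

Repeated division by 2 gives the digits low-to-high: 3415 = 1 + 1·2^1 + 1·2^2 + 1·2^4 + 1·2^6 + 1·2^8 + 1·2^10 + 1·2^11. Digit sequence: (1, 1, 1, 0, 1, 0, 1, 0, 1, 0, 1, 1).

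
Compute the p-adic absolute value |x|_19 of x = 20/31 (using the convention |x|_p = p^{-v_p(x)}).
|20/31|_19 = 1

Step 1 — compute v_19(x) by factoring powers of 19 out of the numerator and denominator: v_19(20/31) = 0. Step 2 — apply |x|_p = p^{-v_p(x)} = 19^{0} = 1.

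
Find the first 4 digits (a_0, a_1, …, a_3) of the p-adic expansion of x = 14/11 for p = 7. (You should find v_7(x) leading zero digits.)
(a_0, …, a_3) = (0, 4, 2, 6)

v_7(14/11) = 1, so a_0 = ... = a_0 = 0. Factor out: x = 7^1 · u with u = 2/11 a unit in ℤ_7. Expand u iteratively via a_{v+i} = u_i mod 7, u_{i+1} = (u_i − a_{v+i})/7:
  u_0 = 2/11;  a_1 = 4;  u_1 = (u_0 − 4)/7 = -6/11
  u_1 = -6/11;  a_2 = 2;  u_2 = (u_1 − 2)/7 = -4/11
  u_2 = -4/11;  a_3 = 6;  u_3 = (u_2 − 6)/7 = -10/11
Digits: (0, 4, 2, 6).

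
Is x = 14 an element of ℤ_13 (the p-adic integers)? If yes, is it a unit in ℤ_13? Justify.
x ∈ ℤ_13^× (unit); v_13(x) = 0

ℤ_13 = {x ∈ ℚ_13 : v_13(x) ≥ 0} and ℤ_13^× = {x ∈ ℤ_13 : v_13(x) = 0}. Here v_13(14) = v_13(num) − v_13(den) = 0; compare against these criteria.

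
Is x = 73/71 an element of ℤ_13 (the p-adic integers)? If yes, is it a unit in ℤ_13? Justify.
x ∈ ℤ_13^× (unit); v_13(x) = 0

ℤ_13 = {x ∈ ℚ_13 : v_13(x) ≥ 0} and ℤ_13^× = {x ∈ ℤ_13 : v_13(x) = 0}. Here v_13(73/71) = v_13(num) − v_13(den) = 0; compare against these criteria.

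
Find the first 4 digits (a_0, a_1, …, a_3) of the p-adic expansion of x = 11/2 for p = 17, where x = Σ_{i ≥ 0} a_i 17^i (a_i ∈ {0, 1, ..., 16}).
(a_0, …, a_3) = (14, 8, 8, 8)

v_17(11/2) = 0 (numerator and denominator both coprime to 17), so x ∈ ℤ_17^×. Compute digits iteratively via a_i = x_i mod 17, x_{i+1} = (x_i − a_i)/17, with x_0 = x:
  x_0 = 11/2;  a_0 = 14;  x_1 = (x_0 − 14)/17 = -1/2
  x_1 = -1/2;  a_1 = 8;  x_2 = (x_1 − 8)/17 = -1/2
  x_2 = -1/2;  a_2 = 8;  x_3 = (x_2 − 8)/17 = -1/2
  x_3 = -1/2;  a_3 = 8;  x_4 = (x_3 − 8)/17 = -1/2
Digits: (14, 8, 8, 8).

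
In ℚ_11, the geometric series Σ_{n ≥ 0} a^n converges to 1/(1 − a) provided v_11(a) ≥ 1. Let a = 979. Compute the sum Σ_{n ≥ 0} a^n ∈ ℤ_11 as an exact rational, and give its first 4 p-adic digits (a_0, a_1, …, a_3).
Σ a^n = 1/(1 − a) = -1/978;  first 4 digits = (1, 1, 9, 6)

v_11(a) = 1 ≥ 1, so the series converges in ℤ_11 to 1/(1 − a) = 1/(1 − 979) = -1/978. Expand this rational in ℤ_11: compute digits iteratively via d_i = x_i mod 11, x_{i+1} = (x_i − d_i)/11. The first 4 digits are (1, 1, 9, 6).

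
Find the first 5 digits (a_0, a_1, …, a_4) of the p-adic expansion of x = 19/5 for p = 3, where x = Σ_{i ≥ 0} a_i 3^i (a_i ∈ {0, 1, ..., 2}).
(a_0, …, a_4) = (2, 0, 2, 0, 1)

v_3(19/5) = 0 (numerator and denominator both coprime to 3), so x ∈ ℤ_3^×. Compute digits iteratively via a_i = x_i mod 3, x_{i+1} = (x_i − a_i)/3, with x_0 = x:
  x_0 = 19/5;  a_0 = 2;  x_1 = (x_0 − 2)/3 = 3/5
  x_1 = 3/5;  a_1 = 0;  x_2 = (x_1 − 0)/3 = 1/5
  x_2 = 1/5;  a_2 = 2;  x_3 = (x_2 − 2)/3 = -3/5
  x_3 = -3/5;  a_3 = 0;  x_4 = (x_3 − 0)/3 = -1/5
  x_4 = -1/5;  a_4 = 1;  x_5 = (x_4 − 1)/3 = -2/5
Digits: (2, 0, 2, 0, 1).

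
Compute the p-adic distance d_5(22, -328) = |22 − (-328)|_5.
d_5(22, -328) = 1/25

Step 1 — x − y = 22 − (-328) = 350. Step 2 — v_5(350) = 2 (factor: 350 = (5^2 · 14); the sign does not affect v_p). Step 3 — |x − y|_5 = 5^{-2} = 1/25.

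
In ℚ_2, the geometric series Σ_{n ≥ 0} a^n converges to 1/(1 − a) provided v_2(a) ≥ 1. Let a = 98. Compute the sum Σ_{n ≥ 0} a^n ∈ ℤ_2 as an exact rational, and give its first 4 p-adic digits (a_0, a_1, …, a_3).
Σ a^n = 1/(1 − a) = -1/97;  first 4 digits = (1, 1, 1, 1)

v_2(a) = 1 ≥ 1, so the series converges in ℤ_2 to 1/(1 − a) = 1/(1 − 98) = -1/97. Expand this rational in ℤ_2: compute digits iteratively via d_i = x_i mod 2, x_{i+1} = (x_i − d_i)/2. The first 4 digits are (1, 1, 1, 1).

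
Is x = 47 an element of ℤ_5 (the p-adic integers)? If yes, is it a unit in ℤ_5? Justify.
x ∈ ℤ_5^× (unit); v_5(x) = 0

ℤ_5 = {x ∈ ℚ_5 : v_5(x) ≥ 0} and ℤ_5^× = {x ∈ ℤ_5 : v_5(x) = 0}. Here v_5(47) = v_5(num) − v_5(den) = 0; compare against these criteria.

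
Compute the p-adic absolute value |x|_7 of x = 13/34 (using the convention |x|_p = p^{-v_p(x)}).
|13/34|_7 = 1

Step 1 — compute v_7(x) by factoring powers of 7 out of the numerator and denominator: v_7(13/34) = 0. Step 2 — apply |x|_p = p^{-v_p(x)} = 7^{0} = 1.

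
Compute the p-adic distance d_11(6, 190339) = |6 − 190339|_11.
d_11(6, 190339) = 1/14641

Step 1 — x − y = 6 − 190339 = -190333. Step 2 — v_11(-190333) = 4 (factor: -190333 = −(11^4 · 13); the sign does not affect v_p). Step 3 — |x − y|_11 = 11^{-4} = 1/14641.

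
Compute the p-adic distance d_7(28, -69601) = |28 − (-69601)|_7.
d_7(28, -69601) = 1/2401

Step 1 — x − y = 28 − (-69601) = 69629. Step 2 — v_7(69629) = 4 (factor: 69629 = (7^4 · 29); the sign does not affect v_p). Step 3 — |x − y|_7 = 7^{-4} = 1/2401.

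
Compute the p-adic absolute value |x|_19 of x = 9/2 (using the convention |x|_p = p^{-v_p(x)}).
|9/2|_19 = 1

Step 1 — compute v_19(x) by factoring powers of 19 out of the numerator and denominator: v_19(9/2) = 0. Step 2 — apply |x|_p = p^{-v_p(x)} = 19^{0} = 1.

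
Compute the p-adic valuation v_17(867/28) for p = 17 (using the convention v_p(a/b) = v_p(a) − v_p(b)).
v_17(867/28) = 2

Factor powers of 17 from the numerator and denominator of the reduced fraction: 867 = 17^2 · 3 and 28 = 17^0 · 28. Apply v_p(a/b) = v_p(a) − v_p(b): v_17(867/28) = 2 − 0 = 2.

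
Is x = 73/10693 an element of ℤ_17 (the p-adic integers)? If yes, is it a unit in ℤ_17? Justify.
x ∉ ℤ_17 (v_17(x) = -2 < 0)

ℤ_17 = {x ∈ ℚ_17 : v_17(x) ≥ 0} and ℤ_17^× = {x ∈ ℤ_17 : v_17(x) = 0}. Here v_17(73/10693) = v_17(num) − v_17(den) = -2; compare against these criteria.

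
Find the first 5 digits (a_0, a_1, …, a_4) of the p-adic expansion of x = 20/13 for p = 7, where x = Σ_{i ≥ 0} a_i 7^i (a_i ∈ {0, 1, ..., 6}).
(a_0, …, a_4) = (1, 6, 4, 2, 5)

v_7(20/13) = 0 (numerator and denominator both coprime to 7), so x ∈ ℤ_7^×. Compute digits iteratively via a_i = x_i mod 7, x_{i+1} = (x_i − a_i)/7, with x_0 = x:
  x_0 = 20/13;  a_0 = 1;  x_1 = (x_0 − 1)/7 = 1/13
  x_1 = 1/13;  a_1 = 6;  x_2 = (x_1 − 6)/7 = -11/13
  x_2 = -11/13;  a_2 = 4;  x_3 = (x_2 − 4)/7 = -9/13
  x_3 = -9/13;  a_3 = 2;  x_4 = (x_3 − 2)/7 = -5/13
  x_4 = -5/13;  a_4 = 5;  x_5 = (x_4 − 5)/7 = -10/13
Digits: (1, 6, 4, 2, 5).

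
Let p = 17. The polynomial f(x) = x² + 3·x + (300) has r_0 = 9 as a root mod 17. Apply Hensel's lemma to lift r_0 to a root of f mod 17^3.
r_2 = 196 (mod 4913)

Hensel: r_{i+1} = r_i − f(r_i)·(f′(r_i))^{-1} mod 17^{i+2}, f′(x) = 2x + 3. Iterate:
  r_0 = 9 (mod 17)
  r_1 = 196 (mod 289)
  r_2 = 196 (mod 4913)
Final: r = 196 satisfies f(r) ≡ 0 mod 17^3.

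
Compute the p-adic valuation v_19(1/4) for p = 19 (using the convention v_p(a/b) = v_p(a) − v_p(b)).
v_19(1/4) = 0

Factor powers of 19 from the numerator and denominator of the reduced fraction: 1 = 19^0 · 1 and 4 = 19^0 · 4. Apply v_p(a/b) = v_p(a) − v_p(b): v_19(1/4) = 0 − 0 = 0.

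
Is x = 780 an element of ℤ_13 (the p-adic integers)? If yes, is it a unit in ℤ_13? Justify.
x ∈ ℤ_13 but not a unit; v_13(x) = 1 > 0

ℤ_13 = {x ∈ ℚ_13 : v_13(x) ≥ 0} and ℤ_13^× = {x ∈ ℤ_13 : v_13(x) = 0}. Here v_13(780) = v_13(num) − v_13(den) = 1; compare against these criteria.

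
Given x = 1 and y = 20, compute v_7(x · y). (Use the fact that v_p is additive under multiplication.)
v_7(20) = 0

v_p(x) = 0 (factor: 1 = 7^0 · 1); v_p(y) = 0 (factor: 20 = 7^0 · 20). Additivity: v_p(xy) = v_p(x) + v_p(y) = 0 + 0 = 0. (Direct check: xy = 20 = 7^0 · (20).)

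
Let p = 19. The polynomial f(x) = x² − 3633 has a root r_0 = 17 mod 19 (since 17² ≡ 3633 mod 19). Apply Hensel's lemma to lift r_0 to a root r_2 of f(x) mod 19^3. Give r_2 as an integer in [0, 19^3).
r_2 = 1347 (mod 6859)

Hensel's recurrence: r_{i+1} = r_i − f(r_i)·(f′(r_i))^{-1} mod 19^{i+2}, with f′(x) = 2x. Iterate:
  r_0 = 17 (mod 19)
  r_1 = 264 (mod 361)
  r_2 = 1347 (mod 6859)
Final: r_2 = 1347, and one checks f(r_2) ≡ 0 mod 19^3.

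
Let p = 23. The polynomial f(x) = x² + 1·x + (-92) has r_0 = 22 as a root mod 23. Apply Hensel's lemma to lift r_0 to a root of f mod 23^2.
r_1 = 436 (mod 529)

Hensel: r_{i+1} = r_i − f(r_i)·(f′(r_i))^{-1} mod 23^{i+2}, f′(x) = 2x + 1. Iterate:
  r_0 = 22 (mod 23)
  r_1 = 436 (mod 529)
Final: r = 436 satisfies f(r) ≡ 0 mod 23^2.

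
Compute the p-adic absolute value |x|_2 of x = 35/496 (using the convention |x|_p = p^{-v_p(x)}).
|35/496|_2 = 16

Step 1 — compute v_2(x) by factoring powers of 2 out of the numerator and denominator: v_2(35/496) = -4. Step 2 — apply |x|_p = p^{-v_p(x)} = 2^{4} = 16.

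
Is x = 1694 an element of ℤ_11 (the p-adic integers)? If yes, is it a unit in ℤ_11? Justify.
x ∈ ℤ_11 but not a unit; v_11(x) = 2 > 0

ℤ_11 = {x ∈ ℚ_11 : v_11(x) ≥ 0} and ℤ_11^× = {x ∈ ℤ_11 : v_11(x) = 0}. Here v_11(1694) = v_11(num) − v_11(den) = 2; compare against these criteria.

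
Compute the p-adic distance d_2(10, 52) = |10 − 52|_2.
d_2(10, 52) = 1/2

Step 1 — x − y = 10 − 52 = -42. Step 2 — v_2(-42) = 1 (factor: -42 = −(2^1 · 21); the sign does not affect v_p). Step 3 — |x − y|_2 = 2^{-1} = 1/2.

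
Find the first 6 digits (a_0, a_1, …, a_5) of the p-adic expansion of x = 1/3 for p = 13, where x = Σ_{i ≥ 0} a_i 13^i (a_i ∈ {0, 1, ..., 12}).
(a_0, …, a_5) = (9, 8, 8, 8, 8, 8)

v_13(1/3) = 0 (numerator and denominator both coprime to 13), so x ∈ ℤ_13^×. Compute digits iteratively via a_i = x_i mod 13, x_{i+1} = (x_i − a_i)/13, with x_0 = x:
  x_0 = 1/3;  a_0 = 9;  x_1 = (x_0 − 9)/13 = -2/3
  x_1 = -2/3;  a_1 = 8;  x_2 = (x_1 − 8)/13 = -2/3
  x_2 = -2/3;  a_2 = 8;  x_3 = (x_2 − 8)/13 = -2/3
  x_3 = -2/3;  a_3 = 8;  x_4 = (x_3 − 8)/13 = -2/3
  x_4 = -2/3;  a_4 = 8;  x_5 = (x_4 − 8)/13 = -2/3
  x_5 = -2/3;  a_5 = 8;  x_6 = (x_5 − 8)/13 = -2/3
Digits: (9, 8, 8, 8, 8, 8).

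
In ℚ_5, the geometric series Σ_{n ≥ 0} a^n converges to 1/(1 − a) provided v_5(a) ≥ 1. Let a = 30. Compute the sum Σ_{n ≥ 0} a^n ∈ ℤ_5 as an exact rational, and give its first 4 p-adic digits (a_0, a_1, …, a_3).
Σ a^n = 1/(1 − a) = -1/29;  first 4 digits = (1, 1, 2, 3)

v_5(a) = 1 ≥ 1, so the series converges in ℤ_5 to 1/(1 − a) = 1/(1 − 30) = -1/29. Expand this rational in ℤ_5: compute digits iteratively via d_i = x_i mod 5, x_{i+1} = (x_i − d_i)/5. The first 4 digits are (1, 1, 2, 3).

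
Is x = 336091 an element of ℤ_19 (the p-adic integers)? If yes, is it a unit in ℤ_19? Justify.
x ∈ ℤ_19 but not a unit; v_19(x) = 3 > 0

ℤ_19 = {x ∈ ℚ_19 : v_19(x) ≥ 0} and ℤ_19^× = {x ∈ ℤ_19 : v_19(x) = 0}. Here v_19(336091) = v_19(num) − v_19(den) = 3; compare against these criteria.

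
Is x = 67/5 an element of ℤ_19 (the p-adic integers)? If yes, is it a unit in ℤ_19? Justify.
x ∈ ℤ_19^× (unit); v_19(x) = 0

ℤ_19 = {x ∈ ℚ_19 : v_19(x) ≥ 0} and ℤ_19^× = {x ∈ ℤ_19 : v_19(x) = 0}. Here v_19(67/5) = v_19(num) − v_19(den) = 0; compare against these criteria.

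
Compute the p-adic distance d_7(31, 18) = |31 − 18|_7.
d_7(31, 18) = 1

Step 1 — x − y = 31 − 18 = 13. Step 2 — v_7(13) = 0 (factor: 13 = (7^0 · 13); the sign does not affect v_p). Step 3 — |x − y|_7 = 7^{0} = 1.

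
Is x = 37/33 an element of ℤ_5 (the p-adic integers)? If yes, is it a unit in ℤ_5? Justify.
x ∈ ℤ_5^× (unit); v_5(x) = 0

ℤ_5 = {x ∈ ℚ_5 : v_5(x) ≥ 0} and ℤ_5^× = {x ∈ ℤ_5 : v_5(x) = 0}. Here v_5(37/33) = v_5(num) − v_5(den) = 0; compare against these criteria.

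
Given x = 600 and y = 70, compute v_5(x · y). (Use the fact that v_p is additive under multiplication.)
v_5(42000) = 3

v_p(x) = 2 (factor: 600 = 5^2 · 24); v_p(y) = 1 (factor: 70 = 5^1 · 14). Additivity: v_p(xy) = v_p(x) + v_p(y) = 2 + 1 = 3. (Direct check: xy = 42000 = 5^3 · (336).)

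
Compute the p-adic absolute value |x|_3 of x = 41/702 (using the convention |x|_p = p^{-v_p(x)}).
|41/702|_3 = 27

Step 1 — compute v_3(x) by factoring powers of 3 out of the numerator and denominator: v_3(41/702) = -3. Step 2 — apply |x|_p = p^{-v_p(x)} = 3^{3} = 27.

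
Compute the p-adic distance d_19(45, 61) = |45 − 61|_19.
d_19(45, 61) = 1

Step 1 — x − y = 45 − 61 = -16. Step 2 — v_19(-16) = 0 (factor: -16 = −(19^0 · 16); the sign does not affect v_p). Step 3 — |x − y|_19 = 19^{0} = 1.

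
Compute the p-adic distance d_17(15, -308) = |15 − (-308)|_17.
d_17(15, -308) = 1/17

Step 1 — x − y = 15 − (-308) = 323. Step 2 — v_17(323) = 1 (factor: 323 = (17^1 · 19); the sign does not affect v_p). Step 3 — |x − y|_17 = 17^{-1} = 1/17.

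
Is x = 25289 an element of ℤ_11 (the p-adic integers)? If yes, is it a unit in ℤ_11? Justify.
x ∈ ℤ_11 but not a unit; v_11(x) = 3 > 0

ℤ_11 = {x ∈ ℚ_11 : v_11(x) ≥ 0} and ℤ_11^× = {x ∈ ℤ_11 : v_11(x) = 0}. Here v_11(25289) = v_11(num) − v_11(den) = 3; compare against these criteria.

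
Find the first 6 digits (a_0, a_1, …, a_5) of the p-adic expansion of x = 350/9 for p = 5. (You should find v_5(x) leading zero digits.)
(a_0, …, a_5) = (0, 0, 1, 4, 2, 0)

v_5(350/9) = 2, so a_0 = ... = a_1 = 0. Factor out: x = 5^2 · u with u = 14/9 a unit in ℤ_5. Expand u iteratively via a_{v+i} = u_i mod 5, u_{i+1} = (u_i − a_{v+i})/5:
  u_0 = 14/9;  a_2 = 1;  u_1 = (u_0 − 1)/5 = 1/9
  u_1 = 1/9;  a_3 = 4;  u_2 = (u_1 − 4)/5 = -7/9
  u_2 = -7/9;  a_4 = 2;  u_3 = (u_2 − 2)/5 = -5/9
  u_3 = -5/9;  a_5 = 0;  u_4 = (u_3 − 0)/5 = -1/9
Digits: (0, 0, 1, 4, 2, 0).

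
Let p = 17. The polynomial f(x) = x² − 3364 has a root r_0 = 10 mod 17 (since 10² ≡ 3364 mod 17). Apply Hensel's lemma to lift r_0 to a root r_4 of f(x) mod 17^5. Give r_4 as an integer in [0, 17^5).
r_4 = 1419799 (mod 1419857)

Hensel's recurrence: r_{i+1} = r_i − f(r_i)·(f′(r_i))^{-1} mod 17^{i+2}, with f′(x) = 2x. Iterate:
  r_0 = 10 (mod 17)
  r_1 = 231 (mod 289)
  r_2 = 4855 (mod 4913)
  r_3 = 83463 (mod 83521)
  r_4 = 1419799 (mod 1419857)
Final: r_4 = 1419799, and one checks f(r_4) ≡ 0 mod 17^5.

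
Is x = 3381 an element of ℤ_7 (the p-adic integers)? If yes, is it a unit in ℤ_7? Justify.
x ∈ ℤ_7 but not a unit; v_7(x) = 2 > 0

ℤ_7 = {x ∈ ℚ_7 : v_7(x) ≥ 0} and ℤ_7^× = {x ∈ ℤ_7 : v_7(x) = 0}. Here v_7(3381) = v_7(num) − v_7(den) = 2; compare against these criteria.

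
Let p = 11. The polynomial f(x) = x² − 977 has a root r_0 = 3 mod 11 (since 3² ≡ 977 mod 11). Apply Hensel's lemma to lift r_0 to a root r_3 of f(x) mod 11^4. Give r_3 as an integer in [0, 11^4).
r_3 = 9925 (mod 14641)

Hensel's recurrence: r_{i+1} = r_i − f(r_i)·(f′(r_i))^{-1} mod 11^{i+2}, with f′(x) = 2x. Iterate:
  r_0 = 3 (mod 11)
  r_1 = 3 (mod 121)
  r_2 = 608 (mod 1331)
  r_3 = 9925 (mod 14641)
Final: r_3 = 9925, and one checks f(r_3) ≡ 0 mod 11^4.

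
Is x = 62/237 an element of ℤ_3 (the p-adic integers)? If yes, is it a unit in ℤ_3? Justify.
x ∉ ℤ_3 (v_3(x) = -1 < 0)

ℤ_3 = {x ∈ ℚ_3 : v_3(x) ≥ 0} and ℤ_3^× = {x ∈ ℤ_3 : v_3(x) = 0}. Here v_3(62/237) = v_3(num) − v_3(den) = -1; compare against these criteria.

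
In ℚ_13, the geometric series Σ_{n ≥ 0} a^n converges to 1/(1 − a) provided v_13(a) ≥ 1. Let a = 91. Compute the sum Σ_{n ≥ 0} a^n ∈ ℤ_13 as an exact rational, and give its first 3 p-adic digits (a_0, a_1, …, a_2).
Σ a^n = 1/(1 − a) = -1/90;  first 3 digits = (1, 7, 10)

v_13(a) = 1 ≥ 1, so the series converges in ℤ_13 to 1/(1 − a) = 1/(1 − 91) = -1/90. Expand this rational in ℤ_13: compute digits iteratively via d_i = x_i mod 13, x_{i+1} = (x_i − d_i)/13. The first 3 digits are (1, 7, 10).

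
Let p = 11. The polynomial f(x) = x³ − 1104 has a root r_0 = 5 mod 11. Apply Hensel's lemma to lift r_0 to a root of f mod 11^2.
r_1 = 60 (mod 121)

Hensel: r_{i+1} = r_i − f(r_i)/f′(r_i) mod 11^{i+2}, where f′(x) = 3x². Iterate:
  r_0 = 5 (mod 11)
  r_1 = 60 (mod 121)
Final: r = 60 with f(r) ≡ 0 mod 11^2.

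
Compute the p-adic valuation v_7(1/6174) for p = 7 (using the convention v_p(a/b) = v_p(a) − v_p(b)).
v_7(1/6174) = -3

Factor powers of 7 from the numerator and denominator of the reduced fraction: 1 = 7^0 · 1 and 6174 = 7^3 · 18. Apply v_p(a/b) = v_p(a) − v_p(b): v_7(1/6174) = 0 − 3 = -3.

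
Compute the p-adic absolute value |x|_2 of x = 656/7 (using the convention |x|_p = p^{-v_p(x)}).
|656/7|_2 = 1/16

Step 1 — compute v_2(x) by factoring powers of 2 out of the numerator and denominator: v_2(656/7) = 4. Step 2 — apply |x|_p = p^{-v_p(x)} = 2^{-4} = 1/16.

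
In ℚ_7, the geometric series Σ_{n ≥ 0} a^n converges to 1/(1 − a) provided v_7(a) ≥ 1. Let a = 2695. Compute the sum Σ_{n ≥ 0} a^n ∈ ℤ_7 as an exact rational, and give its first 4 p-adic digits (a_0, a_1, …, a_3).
Σ a^n = 1/(1 − a) = -1/2694;  first 4 digits = (1, 0, 6, 0)

v_7(a) = 2 ≥ 1, so the series converges in ℤ_7 to 1/(1 − a) = 1/(1 − 2695) = -1/2694. Expand this rational in ℤ_7: compute digits iteratively via d_i = x_i mod 7, x_{i+1} = (x_i − d_i)/7. The first 4 digits are (1, 0, 6, 0).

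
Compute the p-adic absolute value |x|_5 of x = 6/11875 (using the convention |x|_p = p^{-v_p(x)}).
|6/11875|_5 = 625

Step 1 — compute v_5(x) by factoring powers of 5 out of the numerator and denominator: v_5(6/11875) = -4. Step 2 — apply |x|_p = p^{-v_p(x)} = 5^{4} = 625.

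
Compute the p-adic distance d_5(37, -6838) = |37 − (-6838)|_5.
d_5(37, -6838) = 1/625

Step 1 — x − y = 37 − (-6838) = 6875. Step 2 — v_5(6875) = 4 (factor: 6875 = (5^4 · 11); the sign does not affect v_p). Step 3 — |x − y|_5 = 5^{-4} = 1/625.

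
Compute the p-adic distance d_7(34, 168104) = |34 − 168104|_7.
d_7(34, 168104) = 1/16807

Step 1 — x − y = 34 − 168104 = -168070. Step 2 — v_7(-168070) = 5 (factor: -168070 = −(7^5 · 10); the sign does not affect v_p). Step 3 — |x − y|_7 = 7^{-5} = 1/16807.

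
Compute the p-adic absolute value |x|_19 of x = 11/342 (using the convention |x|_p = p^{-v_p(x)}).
|11/342|_19 = 19

Step 1 — compute v_19(x) by factoring powers of 19 out of the numerator and denominator: v_19(11/342) = -1. Step 2 — apply |x|_p = p^{-v_p(x)} = 19^{1} = 19.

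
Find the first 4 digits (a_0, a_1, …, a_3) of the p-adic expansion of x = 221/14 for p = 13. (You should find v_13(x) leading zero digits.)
(a_0, …, a_3) = (0, 4, 10, 2)

v_13(221/14) = 1, so a_0 = ... = a_0 = 0. Factor out: x = 13^1 · u with u = 17/14 a unit in ℤ_13. Expand u iteratively via a_{v+i} = u_i mod 13, u_{i+1} = (u_i − a_{v+i})/13:
  u_0 = 17/14;  a_1 = 4;  u_1 = (u_0 − 4)/13 = -3/14
  u_1 = -3/14;  a_2 = 10;  u_2 = (u_1 − 10)/13 = -11/14
  u_2 = -11/14;  a_3 = 2;  u_3 = (u_2 − 2)/13 = -3/14
Digits: (0, 4, 10, 2).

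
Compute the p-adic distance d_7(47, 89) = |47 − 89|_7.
d_7(47, 89) = 1/7

Step 1 — x − y = 47 − 89 = -42. Step 2 — v_7(-42) = 1 (factor: -42 = −(7^1 · 6); the sign does not affect v_p). Step 3 — |x − y|_7 = 7^{-1} = 1/7.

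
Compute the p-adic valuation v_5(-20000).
v_5(-20000) = 4

v_5(n) is the largest exponent k such that 5^k divides n. Factor out: -20000 = -5^4 · 32. (Sign doesn't affect v_p.) So v_5(-20000) = 4.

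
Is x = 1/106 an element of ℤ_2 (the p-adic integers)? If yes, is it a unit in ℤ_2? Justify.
x ∉ ℤ_2 (v_2(x) = -1 < 0)

ℤ_2 = {x ∈ ℚ_2 : v_2(x) ≥ 0} and ℤ_2^× = {x ∈ ℤ_2 : v_2(x) = 0}. Here v_2(1/106) = v_2(num) − v_2(den) = -1; compare against these criteria.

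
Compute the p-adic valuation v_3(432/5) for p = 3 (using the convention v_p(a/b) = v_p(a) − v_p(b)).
v_3(432/5) = 3

Factor powers of 3 from the numerator and denominator of the reduced fraction: 432 = 3^3 · 16 and 5 = 3^0 · 5. Apply v_p(a/b) = v_p(a) − v_p(b): v_3(432/5) = 3 − 0 = 3.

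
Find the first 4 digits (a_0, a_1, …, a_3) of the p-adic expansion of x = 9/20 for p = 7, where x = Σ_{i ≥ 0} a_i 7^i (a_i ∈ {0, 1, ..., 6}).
(a_0, …, a_3) = (5, 6, 5, 3)

v_7(9/20) = 0 (numerator and denominator both coprime to 7), so x ∈ ℤ_7^×. Compute digits iteratively via a_i = x_i mod 7, x_{i+1} = (x_i − a_i)/7, with x_0 = x:
  x_0 = 9/20;  a_0 = 5;  x_1 = (x_0 − 5)/7 = -13/20
  x_1 = -13/20;  a_1 = 6;  x_2 = (x_1 − 6)/7 = -19/20
  x_2 = -19/20;  a_2 = 5;  x_3 = (x_2 − 5)/7 = -17/20
  x_3 = -17/20;  a_3 = 3;  x_4 = (x_3 − 3)/7 = -11/20
Digits: (5, 6, 5, 3).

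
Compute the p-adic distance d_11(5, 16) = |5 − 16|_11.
d_11(5, 16) = 1/11

Step 1 — x − y = 5 − 16 = -11. Step 2 — v_11(-11) = 1 (factor: -11 = −(11^1 · 1); the sign does not affect v_p). Step 3 — |x − y|_11 = 11^{-1} = 1/11.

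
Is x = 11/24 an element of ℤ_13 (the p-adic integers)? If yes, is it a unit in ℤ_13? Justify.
x ∈ ℤ_13^× (unit); v_13(x) = 0

ℤ_13 = {x ∈ ℚ_13 : v_13(x) ≥ 0} and ℤ_13^× = {x ∈ ℤ_13 : v_13(x) = 0}. Here v_13(11/24) = v_13(num) − v_13(den) = 0; compare against these criteria.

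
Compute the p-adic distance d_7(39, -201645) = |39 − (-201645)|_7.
d_7(39, -201645) = 1/16807

Step 1 — x − y = 39 − (-201645) = 201684. Step 2 — v_7(201684) = 5 (factor: 201684 = (7^5 · 12); the sign does not affect v_p). Step 3 — |x − y|_7 = 7^{-5} = 1/16807.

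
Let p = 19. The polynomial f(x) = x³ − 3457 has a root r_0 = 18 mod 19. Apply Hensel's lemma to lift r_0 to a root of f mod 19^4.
r_3 = 18961 (mod 130321)

Hensel: r_{i+1} = r_i − f(r_i)/f′(r_i) mod 19^{i+2}, where f′(x) = 3x². Iterate:
  r_0 = 18 (mod 19)
  r_1 = 189 (mod 361)
  r_2 = 5243 (mod 6859)
  r_3 = 18961 (mod 130321)
Final: r = 18961 with f(r) ≡ 0 mod 19^4.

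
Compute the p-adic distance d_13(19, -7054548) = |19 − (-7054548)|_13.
d_13(19, -7054548) = 1/371293

Step 1 — x − y = 19 − (-7054548) = 7054567. Step 2 — v_13(7054567) = 5 (factor: 7054567 = (13^5 · 19); the sign does not affect v_p). Step 3 — |x − y|_13 = 13^{-5} = 1/371293.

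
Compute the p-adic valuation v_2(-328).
v_2(-328) = 3

v_2(n) is the largest exponent k such that 2^k divides n. Factor out: -328 = -2^3 · 41. (Sign doesn't affect v_p.) So v_2(-328) = 3.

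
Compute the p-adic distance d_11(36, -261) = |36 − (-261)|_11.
d_11(36, -261) = 1/11

Step 1 — x − y = 36 − (-261) = 297. Step 2 — v_11(297) = 1 (factor: 297 = (11^1 · 27); the sign does not affect v_p). Step 3 — |x − y|_11 = 11^{-1} = 1/11.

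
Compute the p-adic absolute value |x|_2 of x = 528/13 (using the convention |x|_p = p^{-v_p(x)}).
|528/13|_2 = 1/16

Step 1 — compute v_2(x) by factoring powers of 2 out of the numerator and denominator: v_2(528/13) = 4. Step 2 — apply |x|_p = p^{-v_p(x)} = 2^{-4} = 1/16.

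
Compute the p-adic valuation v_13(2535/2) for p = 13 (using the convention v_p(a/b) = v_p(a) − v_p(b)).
v_13(2535/2) = 2

Factor powers of 13 from the numerator and denominator of the reduced fraction: 2535 = 13^2 · 15 and 2 = 13^0 · 2. Apply v_p(a/b) = v_p(a) − v_p(b): v_13(2535/2) = 2 − 0 = 2.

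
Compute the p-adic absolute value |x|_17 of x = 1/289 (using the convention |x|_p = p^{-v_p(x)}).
|1/289|_17 = 289

Step 1 — compute v_17(x) by factoring powers of 17 out of the numerator and denominator: v_17(1/289) = -2. Step 2 — apply |x|_p = p^{-v_p(x)} = 17^{2} = 289.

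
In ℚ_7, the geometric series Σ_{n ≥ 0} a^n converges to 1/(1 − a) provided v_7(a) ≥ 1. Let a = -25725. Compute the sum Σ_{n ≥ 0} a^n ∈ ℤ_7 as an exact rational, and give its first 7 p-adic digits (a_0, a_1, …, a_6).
Σ a^n = 1/(1 − a) = 1/25726;  first 7 digits = (1, 0, 0, 2, 3, 5, 3)

v_7(a) = 3 ≥ 1, so the series converges in ℤ_7 to 1/(1 − a) = 1/(1 − (-25725)) = 1/25726. Expand this rational in ℤ_7: compute digits iteratively via d_i = x_i mod 7, x_{i+1} = (x_i − d_i)/7. The first 7 digits are (1, 0, 0, 2, 3, 5, 3).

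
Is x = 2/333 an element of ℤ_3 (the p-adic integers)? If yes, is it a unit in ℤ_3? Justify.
x ∉ ℤ_3 (v_3(x) = -2 < 0)

ℤ_3 = {x ∈ ℚ_3 : v_3(x) ≥ 0} and ℤ_3^× = {x ∈ ℤ_3 : v_3(x) = 0}. Here v_3(2/333) = v_3(num) − v_3(den) = -2; compare against these criteria.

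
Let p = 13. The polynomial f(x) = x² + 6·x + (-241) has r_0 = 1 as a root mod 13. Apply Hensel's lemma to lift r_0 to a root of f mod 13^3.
r_2 = 833 (mod 2197)

Hensel: r_{i+1} = r_i − f(r_i)·(f′(r_i))^{-1} mod 13^{i+2}, f′(x) = 2x + 6. Iterate:
  r_0 = 1 (mod 13)
  r_1 = 157 (mod 169)
  r_2 = 833 (mod 2197)
Final: r = 833 satisfies f(r) ≡ 0 mod 13^3.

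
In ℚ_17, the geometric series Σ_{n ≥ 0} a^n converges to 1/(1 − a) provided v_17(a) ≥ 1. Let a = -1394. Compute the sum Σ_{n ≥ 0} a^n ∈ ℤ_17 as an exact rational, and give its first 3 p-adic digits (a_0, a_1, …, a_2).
Σ a^n = 1/(1 − a) = 1/1395;  first 3 digits = (1, 3, 4)

v_17(a) = 1 ≥ 1, so the series converges in ℤ_17 to 1/(1 − a) = 1/(1 − (-1394)) = 1/1395. Expand this rational in ℤ_17: compute digits iteratively via d_i = x_i mod 17, x_{i+1} = (x_i − d_i)/17. The first 3 digits are (1, 3, 4).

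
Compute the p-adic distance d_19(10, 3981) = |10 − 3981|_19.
d_19(10, 3981) = 1/361

Step 1 — x − y = 10 − 3981 = -3971. Step 2 — v_19(-3971) = 2 (factor: -3971 = −(19^2 · 11); the sign does not affect v_p). Step 3 — |x − y|_19 = 19^{-2} = 1/361.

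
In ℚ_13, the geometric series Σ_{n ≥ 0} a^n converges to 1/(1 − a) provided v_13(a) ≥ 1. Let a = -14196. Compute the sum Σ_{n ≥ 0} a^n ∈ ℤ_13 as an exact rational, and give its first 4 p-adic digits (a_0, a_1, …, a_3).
Σ a^n = 1/(1 − a) = 1/14197;  first 4 digits = (1, 0, 7, 6)

v_13(a) = 2 ≥ 1, so the series converges in ℤ_13 to 1/(1 − a) = 1/(1 − (-14196)) = 1/14197. Expand this rational in ℤ_13: compute digits iteratively via d_i = x_i mod 13, x_{i+1} = (x_i − d_i)/13. The first 4 digits are (1, 0, 7, 6).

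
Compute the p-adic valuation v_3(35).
v_3(35) = 0

v_3(n) is the largest exponent k such that 3^k divides n. Factor out: 35 = 3^0 · 35. (Sign doesn't affect v_p.) So v_3(35) = 0.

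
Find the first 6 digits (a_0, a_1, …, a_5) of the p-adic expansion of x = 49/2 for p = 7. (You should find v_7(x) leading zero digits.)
(a_0, …, a_5) = (0, 0, 4, 3, 3, 3)

v_7(49/2) = 2, so a_0 = ... = a_1 = 0. Factor out: x = 7^2 · u with u = 1/2 a unit in ℤ_7. Expand u iteratively via a_{v+i} = u_i mod 7, u_{i+1} = (u_i − a_{v+i})/7:
  u_0 = 1/2;  a_2 = 4;  u_1 = (u_0 − 4)/7 = -1/2
  u_1 = -1/2;  a_3 = 3;  u_2 = (u_1 − 3)/7 = -1/2
  u_2 = -1/2;  a_4 = 3;  u_3 = (u_2 − 3)/7 = -1/2
  u_3 = -1/2;  a_5 = 3;  u_4 = (u_3 − 3)/7 = -1/2
Digits: (0, 0, 4, 3, 3, 3).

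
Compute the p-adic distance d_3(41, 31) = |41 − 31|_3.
d_3(41, 31) = 1

Step 1 — x − y = 41 − 31 = 10. Step 2 — v_3(10) = 0 (factor: 10 = (3^0 · 10); the sign does not affect v_p). Step 3 — |x − y|_3 = 3^{0} = 1.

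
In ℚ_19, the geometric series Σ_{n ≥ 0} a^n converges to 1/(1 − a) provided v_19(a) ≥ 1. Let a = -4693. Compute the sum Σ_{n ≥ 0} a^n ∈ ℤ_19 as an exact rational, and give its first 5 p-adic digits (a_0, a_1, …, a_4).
Σ a^n = 1/(1 − a) = 1/4694;  first 5 digits = (1, 0, 6, 18, 16)

v_19(a) = 2 ≥ 1, so the series converges in ℤ_19 to 1/(1 − a) = 1/(1 − (-4693)) = 1/4694. Expand this rational in ℤ_19: compute digits iteratively via d_i = x_i mod 19, x_{i+1} = (x_i − d_i)/19. The first 5 digits are (1, 0, 6, 18, 16).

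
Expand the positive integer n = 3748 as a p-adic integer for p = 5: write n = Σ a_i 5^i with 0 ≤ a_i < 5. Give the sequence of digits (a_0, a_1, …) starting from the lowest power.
(a_0, a_1, …) = (3, 4, 4, 4, 0, 1)

Repeated division by 5 gives the digits low-to-high: 3748 = 3 + 4·5^1 + 4·5^2 + 4·5^3 + 1·5^5. Digit sequence: (3, 4, 4, 4, 0, 1).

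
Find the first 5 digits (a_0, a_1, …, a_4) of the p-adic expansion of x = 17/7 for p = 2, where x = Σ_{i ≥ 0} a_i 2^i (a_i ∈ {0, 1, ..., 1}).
(a_0, …, a_4) = (1, 1, 1, 0, 0)

v_2(17/7) = 0 (numerator and denominator both coprime to 2), so x ∈ ℤ_2^×. Compute digits iteratively via a_i = x_i mod 2, x_{i+1} = (x_i − a_i)/2, with x_0 = x:
  x_0 = 17/7;  a_0 = 1;  x_1 = (x_0 − 1)/2 = 5/7
  x_1 = 5/7;  a_1 = 1;  x_2 = (x_1 − 1)/2 = -1/7
  x_2 = -1/7;  a_2 = 1;  x_3 = (x_2 − 1)/2 = -4/7
  x_3 = -4/7;  a_3 = 0;  x_4 = (x_3 − 0)/2 = -2/7
  x_4 = -2/7;  a_4 = 0;  x_5 = (x_4 − 0)/2 = -1/7
Digits: (1, 1, 1, 0, 0).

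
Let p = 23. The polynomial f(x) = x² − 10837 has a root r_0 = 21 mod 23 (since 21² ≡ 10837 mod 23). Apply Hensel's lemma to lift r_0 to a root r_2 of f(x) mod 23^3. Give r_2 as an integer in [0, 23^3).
r_2 = 10647 (mod 12167)

Hensel's recurrence: r_{i+1} = r_i − f(r_i)·(f′(r_i))^{-1} mod 23^{i+2}, with f′(x) = 2x. Iterate:
  r_0 = 21 (mod 23)
  r_1 = 67 (mod 529)
  r_2 = 10647 (mod 12167)
Final: r_2 = 10647, and one checks f(r_2) ≡ 0 mod 23^3.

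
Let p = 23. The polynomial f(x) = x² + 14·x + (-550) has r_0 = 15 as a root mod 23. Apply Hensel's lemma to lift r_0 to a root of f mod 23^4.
r_3 = 111312 (mod 279841)

Hensel: r_{i+1} = r_i − f(r_i)·(f′(r_i))^{-1} mod 23^{i+2}, f′(x) = 2x + 14. Iterate:
  r_0 = 15 (mod 23)
  r_1 = 222 (mod 529)
  r_2 = 1809 (mod 12167)
  r_3 = 111312 (mod 279841)
Final: r = 111312 satisfies f(r) ≡ 0 mod 23^4.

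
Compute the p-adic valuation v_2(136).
v_2(136) = 3

v_2(n) is the largest exponent k such that 2^k divides n. Factor out: 136 = 2^3 · 17. (Sign doesn't affect v_p.) So v_2(136) = 3.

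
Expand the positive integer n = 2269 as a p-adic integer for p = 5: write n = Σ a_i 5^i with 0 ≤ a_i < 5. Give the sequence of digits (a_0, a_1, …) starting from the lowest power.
(a_0, a_1, …) = (4, 3, 0, 3, 3)

Repeated division by 5 gives the digits low-to-high: 2269 = 4 + 3·5^1 + 3·5^3 + 3·5^4. Digit sequence: (4, 3, 0, 3, 3).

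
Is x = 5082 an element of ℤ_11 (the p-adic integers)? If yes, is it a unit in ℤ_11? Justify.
x ∈ ℤ_11 but not a unit; v_11(x) = 2 > 0

ℤ_11 = {x ∈ ℚ_11 : v_11(x) ≥ 0} and ℤ_11^× = {x ∈ ℤ_11 : v_11(x) = 0}. Here v_11(5082) = v_11(num) − v_11(den) = 2; compare against these criteria.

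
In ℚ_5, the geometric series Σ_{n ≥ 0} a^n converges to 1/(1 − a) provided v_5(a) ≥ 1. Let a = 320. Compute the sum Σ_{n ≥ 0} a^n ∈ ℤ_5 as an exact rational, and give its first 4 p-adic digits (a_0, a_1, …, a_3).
Σ a^n = 1/(1 − a) = -1/319;  first 4 digits = (1, 4, 3, 0)

v_5(a) = 1 ≥ 1, so the series converges in ℤ_5 to 1/(1 − a) = 1/(1 − 320) = -1/319. Expand this rational in ℤ_5: compute digits iteratively via d_i = x_i mod 5, x_{i+1} = (x_i − d_i)/5. The first 4 digits are (1, 4, 3, 0).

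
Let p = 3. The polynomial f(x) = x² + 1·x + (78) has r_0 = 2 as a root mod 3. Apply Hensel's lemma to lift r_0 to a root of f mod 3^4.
r_3 = 32 (mod 81)

Hensel: r_{i+1} = r_i − f(r_i)·(f′(r_i))^{-1} mod 3^{i+2}, f′(x) = 2x + 1. Iterate:
  r_0 = 2 (mod 3)
  r_1 = 5 (mod 9)
  r_2 = 5 (mod 27)
  r_3 = 32 (mod 81)
Final: r = 32 satisfies f(r) ≡ 0 mod 3^4.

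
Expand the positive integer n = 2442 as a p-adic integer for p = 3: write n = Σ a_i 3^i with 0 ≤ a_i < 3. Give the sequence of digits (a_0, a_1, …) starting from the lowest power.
(a_0, a_1, …) = (0, 1, 1, 0, 0, 1, 0, 1)

Repeated division by 3 gives the digits low-to-high: 2442 = 1·3^1 + 1·3^2 + 1·3^5 + 1·3^7. Digit sequence: (0, 1, 1, 0, 0, 1, 0, 1).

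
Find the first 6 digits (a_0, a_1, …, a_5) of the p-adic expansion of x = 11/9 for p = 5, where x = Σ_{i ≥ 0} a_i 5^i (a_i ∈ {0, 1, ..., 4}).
(a_0, …, a_5) = (4, 0, 1, 2, 4, 3)

v_5(11/9) = 0 (numerator and denominator both coprime to 5), so x ∈ ℤ_5^×. Compute digits iteratively via a_i = x_i mod 5, x_{i+1} = (x_i − a_i)/5, with x_0 = x:
  x_0 = 11/9;  a_0 = 4;  x_1 = (x_0 − 4)/5 = -5/9
  x_1 = -5/9;  a_1 = 0;  x_2 = (x_1 − 0)/5 = -1/9
  x_2 = -1/9;  a_2 = 1;  x_3 = (x_2 − 1)/5 = -2/9
  x_3 = -2/9;  a_3 = 2;  x_4 = (x_3 − 2)/5 = -4/9
  x_4 = -4/9;  a_4 = 4;  x_5 = (x_4 − 4)/5 = -8/9
  x_5 = -8/9;  a_5 = 3;  x_6 = (x_5 − 3)/5 = -7/9
Digits: (4, 0, 1, 2, 4, 3).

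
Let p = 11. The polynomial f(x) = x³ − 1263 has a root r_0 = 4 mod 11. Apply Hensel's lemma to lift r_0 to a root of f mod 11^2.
r_1 = 92 (mod 121)

Hensel: r_{i+1} = r_i − f(r_i)/f′(r_i) mod 11^{i+2}, where f′(x) = 3x². Iterate:
  r_0 = 4 (mod 11)
  r_1 = 92 (mod 121)
Final: r = 92 with f(r) ≡ 0 mod 11^2.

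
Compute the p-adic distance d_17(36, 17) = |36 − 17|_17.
d_17(36, 17) = 1

Step 1 — x − y = 36 − 17 = 19. Step 2 — v_17(19) = 0 (factor: 19 = (17^0 · 19); the sign does not affect v_p). Step 3 — |x − y|_17 = 17^{0} = 1.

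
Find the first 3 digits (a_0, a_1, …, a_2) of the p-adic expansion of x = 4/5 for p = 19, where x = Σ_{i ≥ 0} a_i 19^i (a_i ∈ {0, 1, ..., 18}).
(a_0, …, a_2) = (16, 3, 15)

v_19(4/5) = 0 (numerator and denominator both coprime to 19), so x ∈ ℤ_19^×. Compute digits iteratively via a_i = x_i mod 19, x_{i+1} = (x_i − a_i)/19, with x_0 = x:
  x_0 = 4/5;  a_0 = 16;  x_1 = (x_0 − 16)/19 = -4/5
  x_1 = -4/5;  a_1 = 3;  x_2 = (x_1 − 3)/19 = -1/5
  x_2 = -1/5;  a_2 = 15;  x_3 = (x_2 − 15)/19 = -4/5
Digits: (16, 3, 15).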